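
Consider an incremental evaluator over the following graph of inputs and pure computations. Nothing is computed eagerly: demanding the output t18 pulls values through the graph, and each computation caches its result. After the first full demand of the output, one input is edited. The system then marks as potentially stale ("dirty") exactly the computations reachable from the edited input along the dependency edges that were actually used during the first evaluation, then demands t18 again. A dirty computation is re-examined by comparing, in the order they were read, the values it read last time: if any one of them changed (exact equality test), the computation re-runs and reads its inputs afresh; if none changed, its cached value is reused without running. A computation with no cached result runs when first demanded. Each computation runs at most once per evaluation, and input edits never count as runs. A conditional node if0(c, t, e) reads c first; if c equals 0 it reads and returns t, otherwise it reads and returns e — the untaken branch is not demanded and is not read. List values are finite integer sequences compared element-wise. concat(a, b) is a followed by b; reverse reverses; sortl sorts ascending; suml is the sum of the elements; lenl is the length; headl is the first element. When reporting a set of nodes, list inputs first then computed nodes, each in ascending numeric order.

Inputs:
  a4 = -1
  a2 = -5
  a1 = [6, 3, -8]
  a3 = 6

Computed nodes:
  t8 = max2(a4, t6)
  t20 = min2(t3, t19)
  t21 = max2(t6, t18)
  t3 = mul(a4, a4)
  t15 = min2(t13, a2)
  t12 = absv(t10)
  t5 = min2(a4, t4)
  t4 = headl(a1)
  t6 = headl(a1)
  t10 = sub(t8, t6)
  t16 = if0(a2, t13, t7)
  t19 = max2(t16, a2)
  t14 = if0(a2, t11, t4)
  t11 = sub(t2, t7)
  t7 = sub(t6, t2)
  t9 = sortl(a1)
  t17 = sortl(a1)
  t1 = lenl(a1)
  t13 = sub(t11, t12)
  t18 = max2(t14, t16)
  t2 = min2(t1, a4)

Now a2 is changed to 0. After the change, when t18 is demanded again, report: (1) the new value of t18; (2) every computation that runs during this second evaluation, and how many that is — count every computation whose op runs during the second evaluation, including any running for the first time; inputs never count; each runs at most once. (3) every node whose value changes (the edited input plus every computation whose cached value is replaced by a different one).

Initial pass — values computed on the first demand:
  t1 = lenl([6, 3, -8]) = 3
  t2 = min2(3, -1) = -1
  t4 = headl([6, 3, -8]) = 6
  t6 = headl([6, 3, -8]) = 6
  t7 = sub(6, -1) = 7
  t14 = if0(a2=-5 -> else branch t4) = 6
  t16 = if0(a2=-5 -> else branch t7) = 7
  t18 = max2(6, 7) = 7

Second demand — change propagation:
  t8: newly demanded (no cache) — executes and yields 6.
  t10: newly demanded (no cache) — executes and yields 0.
  t11: newly demanded (no cache) — executes and yields -8.
  t12: newly demanded (no cache) — executes and yields 0.
  t13: newly demanded (no cache) — executes and yields -8.
  t14: re-runs because a2 -5->0; new result -8.
  t16: re-runs because a2 -5->0; new result -8.
  t18: re-runs because t14 6->-8; t16 7->-8; new result -8.

The important point: the flipped condition pulls in fresh nodes; t8, t10, t11, t12, t13 run for the first time.

t18 now evaluates to -8.
Run set: t8, t10, t11, t12, t13, t14, t16, t18 (8 run).
Changed values: a2, t14, t16, t18.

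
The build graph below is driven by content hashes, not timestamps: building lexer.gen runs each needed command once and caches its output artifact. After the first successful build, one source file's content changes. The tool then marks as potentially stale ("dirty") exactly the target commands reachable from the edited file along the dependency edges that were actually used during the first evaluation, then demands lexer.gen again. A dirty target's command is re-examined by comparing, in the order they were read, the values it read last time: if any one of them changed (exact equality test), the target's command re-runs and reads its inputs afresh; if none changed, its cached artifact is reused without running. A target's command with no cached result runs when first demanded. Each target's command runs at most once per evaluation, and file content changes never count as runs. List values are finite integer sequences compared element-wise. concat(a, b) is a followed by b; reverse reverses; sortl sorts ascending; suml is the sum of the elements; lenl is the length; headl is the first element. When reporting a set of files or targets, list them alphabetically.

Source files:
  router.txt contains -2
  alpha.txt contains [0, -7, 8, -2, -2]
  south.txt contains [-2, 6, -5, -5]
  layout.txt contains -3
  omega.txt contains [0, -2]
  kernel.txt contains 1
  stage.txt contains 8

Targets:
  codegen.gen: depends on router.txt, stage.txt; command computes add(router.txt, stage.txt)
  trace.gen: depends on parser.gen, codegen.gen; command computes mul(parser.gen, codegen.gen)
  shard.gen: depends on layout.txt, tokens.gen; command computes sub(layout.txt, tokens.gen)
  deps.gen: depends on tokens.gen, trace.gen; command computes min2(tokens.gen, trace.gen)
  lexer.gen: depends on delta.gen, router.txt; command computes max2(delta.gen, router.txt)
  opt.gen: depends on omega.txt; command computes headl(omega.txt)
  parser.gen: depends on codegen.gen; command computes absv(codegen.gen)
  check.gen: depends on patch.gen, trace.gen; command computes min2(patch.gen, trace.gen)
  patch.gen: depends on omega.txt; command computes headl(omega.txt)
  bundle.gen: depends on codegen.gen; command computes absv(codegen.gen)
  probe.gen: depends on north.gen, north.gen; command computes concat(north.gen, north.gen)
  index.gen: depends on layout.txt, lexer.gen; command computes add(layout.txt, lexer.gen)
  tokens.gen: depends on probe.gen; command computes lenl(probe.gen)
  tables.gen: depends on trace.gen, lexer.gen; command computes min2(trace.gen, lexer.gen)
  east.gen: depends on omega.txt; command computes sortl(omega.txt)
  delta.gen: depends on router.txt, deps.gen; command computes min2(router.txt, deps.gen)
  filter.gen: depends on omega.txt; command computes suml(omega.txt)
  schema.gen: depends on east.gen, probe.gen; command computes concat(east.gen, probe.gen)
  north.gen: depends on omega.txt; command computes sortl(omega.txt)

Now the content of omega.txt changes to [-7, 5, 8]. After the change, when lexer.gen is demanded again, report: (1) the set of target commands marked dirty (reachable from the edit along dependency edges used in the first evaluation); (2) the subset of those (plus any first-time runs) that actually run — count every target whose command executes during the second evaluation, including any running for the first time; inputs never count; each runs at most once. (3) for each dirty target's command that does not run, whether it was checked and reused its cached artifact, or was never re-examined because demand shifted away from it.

Initial pass — values computed on the first demand:
  codegen.gen = add(-2, 8) = 6
  north.gen = sortl([0, -2]) = [-2, 0]
  parser.gen = absv(6) = 6
  probe.gen = concat([-2, 0], [-2, 0]) = [-2, 0, -2, 0]
  tokens.gen = lenl([-2, 0, -2, 0]) = 4
  trace.gen = mul(6, 6) = 36
  deps.gen = min2(4, 36) = 4
  delta.gen = min2(-2, 4) = -2
  lexer.gen = max2(-2, -2) = -2

Second demand — change propagation:
  north.gen: re-runs because omega.txt [0, -2]->[-7, 5, 8]; new result [-7, 5, 8].
  probe.gen: re-runs because north.gen [-2, 0]->[-7, 5, 8]; north.gen [-2, 0]->[-7, 5, 8]; new result [-7, 5, 8, -7, 5, 8].
  tokens.gen: re-runs because probe.gen [-2, 0, -2, 0]->[-7, 5, 8, -7, 5, 8]; new result 6.
  deps.gen: re-runs because tokens.gen 4->6; new result 6.
  delta.gen: re-runs because deps.gen 4->6; new result -2 (unchanged).
  lexer.gen: re-examined; everything it read last time is the same (delta.gen unchanged, router.txt unchanged) — cache -2 kept, no run.

The important point: delta.gen recomputes to an identical value, and the output ends up unchanged.

Dirty set: delta.gen, deps.gen, lexer.gen, north.gen, probe.gen, tokens.gen.
Run set: delta.gen, deps.gen, north.gen, probe.gen, tokens.gen (5 run).
Re-examined without running (cache reused): lexer.gen.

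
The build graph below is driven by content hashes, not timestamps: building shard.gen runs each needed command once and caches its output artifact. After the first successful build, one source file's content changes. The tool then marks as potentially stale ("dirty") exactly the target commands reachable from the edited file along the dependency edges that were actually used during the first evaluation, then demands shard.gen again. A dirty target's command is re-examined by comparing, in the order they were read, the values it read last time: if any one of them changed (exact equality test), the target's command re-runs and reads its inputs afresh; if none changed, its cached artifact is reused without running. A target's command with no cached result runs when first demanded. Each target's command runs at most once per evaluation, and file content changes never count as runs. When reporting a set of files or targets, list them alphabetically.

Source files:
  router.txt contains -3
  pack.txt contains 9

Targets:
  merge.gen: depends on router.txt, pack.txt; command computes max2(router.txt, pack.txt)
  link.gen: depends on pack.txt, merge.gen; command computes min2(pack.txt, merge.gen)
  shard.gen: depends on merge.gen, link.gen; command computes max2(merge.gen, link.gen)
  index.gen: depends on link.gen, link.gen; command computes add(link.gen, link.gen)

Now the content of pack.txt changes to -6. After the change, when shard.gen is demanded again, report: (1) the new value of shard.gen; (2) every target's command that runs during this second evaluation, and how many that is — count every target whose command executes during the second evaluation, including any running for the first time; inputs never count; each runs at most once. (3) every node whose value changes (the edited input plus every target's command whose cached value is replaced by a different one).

Initial pass — values computed on the first demand:
  merge.gen = max2(-3, 9) = 9
  link.gen = min2(9, 9) = 9
  shard.gen = max2(9, 9) = 9

Second demand — change propagation:
  merge.gen: re-runs because pack.txt 9->-6; new result -3.
  link.gen: re-runs because pack.txt 9->-6; merge.gen 9->-3; new result -6.
  shard.gen: re-runs because merge.gen 9->-3; link.gen 9->-6; new result -3.

shard.gen now evaluates to -3.
Run set: link.gen, merge.gen, shard.gen (3 run).
Changed values: link.gen, merge.gen, pack.txt, shard.gen.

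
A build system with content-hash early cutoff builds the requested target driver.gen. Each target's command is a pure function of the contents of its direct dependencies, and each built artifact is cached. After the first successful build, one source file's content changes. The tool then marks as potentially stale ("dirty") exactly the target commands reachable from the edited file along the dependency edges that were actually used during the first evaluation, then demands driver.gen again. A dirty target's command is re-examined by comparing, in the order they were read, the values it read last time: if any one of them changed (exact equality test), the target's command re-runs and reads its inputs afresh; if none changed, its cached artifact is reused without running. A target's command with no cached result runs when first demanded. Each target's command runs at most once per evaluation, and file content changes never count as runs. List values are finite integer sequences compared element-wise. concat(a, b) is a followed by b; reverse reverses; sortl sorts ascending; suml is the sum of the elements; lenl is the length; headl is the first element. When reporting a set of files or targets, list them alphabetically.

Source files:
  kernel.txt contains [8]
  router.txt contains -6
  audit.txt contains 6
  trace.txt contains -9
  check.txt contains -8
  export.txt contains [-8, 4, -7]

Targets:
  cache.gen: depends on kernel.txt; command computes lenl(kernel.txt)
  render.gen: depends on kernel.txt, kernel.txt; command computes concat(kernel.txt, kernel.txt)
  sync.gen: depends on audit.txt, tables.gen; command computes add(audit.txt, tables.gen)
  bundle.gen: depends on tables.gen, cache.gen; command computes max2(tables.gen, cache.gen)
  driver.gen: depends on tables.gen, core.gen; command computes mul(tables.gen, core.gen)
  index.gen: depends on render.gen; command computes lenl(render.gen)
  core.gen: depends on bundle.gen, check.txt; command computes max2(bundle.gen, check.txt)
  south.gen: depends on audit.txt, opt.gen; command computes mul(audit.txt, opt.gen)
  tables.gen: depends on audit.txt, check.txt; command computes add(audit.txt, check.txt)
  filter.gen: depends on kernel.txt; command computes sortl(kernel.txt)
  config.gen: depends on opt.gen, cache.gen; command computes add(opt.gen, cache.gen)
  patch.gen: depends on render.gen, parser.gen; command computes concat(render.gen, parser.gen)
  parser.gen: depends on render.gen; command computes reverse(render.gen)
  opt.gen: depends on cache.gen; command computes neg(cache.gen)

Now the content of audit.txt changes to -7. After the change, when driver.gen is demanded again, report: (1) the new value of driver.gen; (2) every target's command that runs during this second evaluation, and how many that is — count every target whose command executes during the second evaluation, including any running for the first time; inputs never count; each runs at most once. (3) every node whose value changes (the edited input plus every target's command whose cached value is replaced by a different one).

New value of driver.gen: -15.
Target commands that run: bundle.gen, driver.gen, tables.gen — 3 in total.
Values that change: audit.txt, driver.gen, tables.gen.
Key observation: the cutoff stops propagation at core.gen — its inputs' values are unchanged, so it reuses its cache.

First evaluation (everything demanded from the output):
  cache.gen = lenl([8]) = 1
  tables.gen = add(6, -8) = -2
  bundle.gen = max2(-2, 1) = 1
  core.gen = max2(1, -8) = 1
  driver.gen = mul(-2, 1) = -2

Propagation after the edit:
  tables.gen: runs — audit.txt 6->-7; result -15.
  bundle.gen: runs — tables.gen -2->-15; result 1 (same value as before).
  core.gen: checked — values it read are unchanged (bundle.gen unchanged, check.txt unchanged); reused cached 1 without running.
  driver.gen: runs — tables.gen -2->-15; result -15.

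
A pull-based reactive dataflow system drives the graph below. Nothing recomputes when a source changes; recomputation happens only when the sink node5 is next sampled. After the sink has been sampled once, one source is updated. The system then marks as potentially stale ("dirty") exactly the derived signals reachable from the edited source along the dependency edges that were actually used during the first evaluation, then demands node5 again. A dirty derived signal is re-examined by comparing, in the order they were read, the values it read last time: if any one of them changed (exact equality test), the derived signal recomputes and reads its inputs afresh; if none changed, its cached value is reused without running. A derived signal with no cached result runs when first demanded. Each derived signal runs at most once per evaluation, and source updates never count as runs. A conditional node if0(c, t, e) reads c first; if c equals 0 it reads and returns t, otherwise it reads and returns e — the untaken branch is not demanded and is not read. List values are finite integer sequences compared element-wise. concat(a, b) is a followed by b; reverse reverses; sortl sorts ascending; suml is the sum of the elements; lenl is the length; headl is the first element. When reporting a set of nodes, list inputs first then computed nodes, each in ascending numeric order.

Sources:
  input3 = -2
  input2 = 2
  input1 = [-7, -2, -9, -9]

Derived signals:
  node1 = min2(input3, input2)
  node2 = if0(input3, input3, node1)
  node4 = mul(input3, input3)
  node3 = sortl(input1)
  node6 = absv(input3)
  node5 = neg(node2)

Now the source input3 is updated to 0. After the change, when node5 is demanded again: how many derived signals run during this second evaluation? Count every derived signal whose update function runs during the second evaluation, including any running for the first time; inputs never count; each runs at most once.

First evaluation (everything demanded from the output):
  node1 = min2(-2, 2) = -2
  node2 = if0(input3=-2 -> else branch node1) = -2
  node5 = neg(-2) = 2

Propagation after the edit:
  node1: marked dirty but never re-examined — demand shifted away from it.
  node2: runs — input3 -2->0; result 0.
  node5: runs — node2 -2->0; result 0.

Key observation: a condition flipped, so demand moved to the other branch — node1 is never re-examined.

Derived signals that run: node2, node5 — 2 in total.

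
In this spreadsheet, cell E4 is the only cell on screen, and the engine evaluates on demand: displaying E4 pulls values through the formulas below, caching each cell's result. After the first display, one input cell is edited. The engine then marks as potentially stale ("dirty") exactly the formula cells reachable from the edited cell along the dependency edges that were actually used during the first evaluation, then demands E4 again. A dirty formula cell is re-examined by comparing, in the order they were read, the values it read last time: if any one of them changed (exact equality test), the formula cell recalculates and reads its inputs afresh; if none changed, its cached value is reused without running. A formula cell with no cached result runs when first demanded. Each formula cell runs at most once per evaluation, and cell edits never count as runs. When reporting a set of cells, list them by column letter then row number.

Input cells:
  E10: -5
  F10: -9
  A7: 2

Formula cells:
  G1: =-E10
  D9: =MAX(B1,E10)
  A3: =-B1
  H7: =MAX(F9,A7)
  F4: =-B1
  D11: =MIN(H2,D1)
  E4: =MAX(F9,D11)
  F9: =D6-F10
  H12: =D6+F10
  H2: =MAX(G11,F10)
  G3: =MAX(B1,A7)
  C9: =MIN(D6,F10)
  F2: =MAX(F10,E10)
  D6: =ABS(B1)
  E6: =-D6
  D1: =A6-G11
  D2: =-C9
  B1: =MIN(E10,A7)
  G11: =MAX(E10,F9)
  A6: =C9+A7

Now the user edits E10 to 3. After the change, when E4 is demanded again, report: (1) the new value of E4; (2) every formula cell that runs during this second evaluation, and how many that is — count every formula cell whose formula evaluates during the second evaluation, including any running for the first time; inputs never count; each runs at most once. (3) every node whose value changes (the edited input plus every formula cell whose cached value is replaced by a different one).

Initial pass — values computed on the first demand:
  B1 = MIN(-5, 2) = -5
  D6 = ABS(-5) = 5
  C9 = MIN(5, -9) = -9
  A6 = -9 + 2 = -7
  F9 = 5 - -9 = 14
  G11 = MAX(-5, 14) = 14
  D1 = -7 - 14 = -21
  H2 = MAX(14, -9) = 14
  D11 = MIN(14, -21) = -21
  E4 = MAX(14, -21) = 14

Second demand — change propagation:
  B1: re-runs because E10 -5->3; new result 2.
  D6: re-runs because B1 -5->2; new result 2.
  C9: re-runs because D6 5->2; new result -9 (unchanged).
  A6: re-examined; everything it read last time is the same (C9 unchanged, A7 unchanged) — cache -7 kept, no run.
  F9: re-runs because D6 5->2; new result 11.
  G11: re-runs because E10 -5->3; F9 14->11; new result 11.
  D1: re-runs because G11 14->11; new result -18.
  H2: re-runs because G11 14->11; new result 11.
  D11: re-runs because H2 14->11; D1 -21->-18; new result -18.
  E4: re-runs because F9 14->11; D11 -21->-18; new result 11.

The important point: at A6 every value read last time is unchanged, so the dirty flag clears without a run.

E4 now evaluates to 11.
Run set: B1, C9, D1, D6, D11, E4, F9, G11, H2 (9 run).
Changed values: B1, D1, D6, D11, E4, E10, F9, G11, H2.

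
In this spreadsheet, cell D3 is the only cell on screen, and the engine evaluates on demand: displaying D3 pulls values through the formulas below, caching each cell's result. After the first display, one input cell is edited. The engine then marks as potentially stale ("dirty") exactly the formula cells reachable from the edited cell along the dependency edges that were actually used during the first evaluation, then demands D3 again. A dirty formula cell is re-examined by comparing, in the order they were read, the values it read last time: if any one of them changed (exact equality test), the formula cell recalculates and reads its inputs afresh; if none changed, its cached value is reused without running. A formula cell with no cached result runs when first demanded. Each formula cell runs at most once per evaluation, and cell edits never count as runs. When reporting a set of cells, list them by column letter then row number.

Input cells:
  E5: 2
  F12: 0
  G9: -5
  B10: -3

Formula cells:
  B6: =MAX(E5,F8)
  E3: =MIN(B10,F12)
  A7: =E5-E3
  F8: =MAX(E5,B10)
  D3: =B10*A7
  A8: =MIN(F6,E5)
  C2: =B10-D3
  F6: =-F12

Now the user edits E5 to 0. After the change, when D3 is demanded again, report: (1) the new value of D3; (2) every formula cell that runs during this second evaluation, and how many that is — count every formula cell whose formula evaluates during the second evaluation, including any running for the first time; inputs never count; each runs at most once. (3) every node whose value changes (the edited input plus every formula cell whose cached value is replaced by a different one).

Initial pass — values computed on the first demand:
  E3 = MIN(-3, 0) = -3
  A7 = 2 - -3 = 5
  D3 = -3 * 5 = -15

Second demand — change propagation:
  A7: re-runs because E5 2->0; new result 3.
  D3: re-runs because A7 5->3; new result -9.

D3 now evaluates to -9.
Run set: A7, D3 (2 run).
Changed values: A7, D3, E5.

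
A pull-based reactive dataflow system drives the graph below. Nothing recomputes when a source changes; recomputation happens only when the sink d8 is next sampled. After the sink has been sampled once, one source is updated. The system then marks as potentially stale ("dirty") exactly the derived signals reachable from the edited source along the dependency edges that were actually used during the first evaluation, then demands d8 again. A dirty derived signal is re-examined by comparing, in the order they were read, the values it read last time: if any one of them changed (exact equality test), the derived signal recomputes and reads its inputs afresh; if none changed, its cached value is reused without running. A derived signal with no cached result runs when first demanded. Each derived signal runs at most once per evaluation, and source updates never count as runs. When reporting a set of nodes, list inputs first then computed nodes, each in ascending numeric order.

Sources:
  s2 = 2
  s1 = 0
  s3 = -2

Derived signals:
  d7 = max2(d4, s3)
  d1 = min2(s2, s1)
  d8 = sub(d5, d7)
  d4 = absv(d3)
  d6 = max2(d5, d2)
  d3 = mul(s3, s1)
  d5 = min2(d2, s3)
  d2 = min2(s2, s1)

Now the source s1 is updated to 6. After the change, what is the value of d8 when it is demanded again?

First evaluation (everything demanded from the output):
  d2 = min2(2, 0) = 0
  d3 = mul(-2, 0) = 0
  d4 = absv(0) = 0
  d5 = min2(0, -2) = -2
  d7 = max2(0, -2) = 0
  d8 = sub(-2, 0) = -2

Propagation after the edit:
  d2: runs — s1 0->6; result 2.
  d3: runs — s1 0->6; result -12.
  d4: runs — d3 0->-12; result 12.
  d5: runs — d2 0->2; result -2 (same value as before).
  d7: runs — d4 0->12; result 12.
  d8: runs — d7 0->12; result -14.

New value of d8: -14.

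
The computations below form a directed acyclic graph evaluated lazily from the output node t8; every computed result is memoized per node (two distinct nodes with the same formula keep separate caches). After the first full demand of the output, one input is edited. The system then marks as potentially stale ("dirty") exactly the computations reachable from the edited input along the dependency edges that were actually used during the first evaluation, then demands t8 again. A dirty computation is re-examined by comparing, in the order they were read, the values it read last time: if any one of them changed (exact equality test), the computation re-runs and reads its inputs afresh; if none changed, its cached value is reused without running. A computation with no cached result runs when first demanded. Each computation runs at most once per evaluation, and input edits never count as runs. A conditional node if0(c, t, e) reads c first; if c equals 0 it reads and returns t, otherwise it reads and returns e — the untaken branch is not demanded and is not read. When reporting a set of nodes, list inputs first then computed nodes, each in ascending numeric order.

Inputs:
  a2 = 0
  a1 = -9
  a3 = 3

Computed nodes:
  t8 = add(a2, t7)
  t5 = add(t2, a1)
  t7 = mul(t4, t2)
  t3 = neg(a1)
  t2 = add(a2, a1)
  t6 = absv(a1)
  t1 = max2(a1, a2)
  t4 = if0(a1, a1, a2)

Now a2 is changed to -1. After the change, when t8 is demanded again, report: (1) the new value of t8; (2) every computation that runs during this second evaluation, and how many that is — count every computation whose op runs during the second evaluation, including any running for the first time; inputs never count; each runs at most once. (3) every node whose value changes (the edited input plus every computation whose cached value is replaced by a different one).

Demanding t8 again yields 9.
4 computations run: t2, t4, t7, t8.
The nodes whose values change: a2, t2, t4, t7, t8.

First demand of the output computes:
  t2 = add(0, -9) = -9
  t4 = if0(a1=-9 -> else branch a2) = 0
  t7 = mul(0, -9) = 0
  t8 = add(0, 0) = 0

After the edit, cleaning proceeds:
  t2: a read changed (a2 0->-1) — executes, giving -10.
  t4: a read changed (a2 0->-1) — executes, giving -1.
  t7: a read changed (t4 0->-1; t2 -9->-10) — executes, giving 10.
  t8: a read changed (a2 0->-1; t7 0->10) — executes, giving 9.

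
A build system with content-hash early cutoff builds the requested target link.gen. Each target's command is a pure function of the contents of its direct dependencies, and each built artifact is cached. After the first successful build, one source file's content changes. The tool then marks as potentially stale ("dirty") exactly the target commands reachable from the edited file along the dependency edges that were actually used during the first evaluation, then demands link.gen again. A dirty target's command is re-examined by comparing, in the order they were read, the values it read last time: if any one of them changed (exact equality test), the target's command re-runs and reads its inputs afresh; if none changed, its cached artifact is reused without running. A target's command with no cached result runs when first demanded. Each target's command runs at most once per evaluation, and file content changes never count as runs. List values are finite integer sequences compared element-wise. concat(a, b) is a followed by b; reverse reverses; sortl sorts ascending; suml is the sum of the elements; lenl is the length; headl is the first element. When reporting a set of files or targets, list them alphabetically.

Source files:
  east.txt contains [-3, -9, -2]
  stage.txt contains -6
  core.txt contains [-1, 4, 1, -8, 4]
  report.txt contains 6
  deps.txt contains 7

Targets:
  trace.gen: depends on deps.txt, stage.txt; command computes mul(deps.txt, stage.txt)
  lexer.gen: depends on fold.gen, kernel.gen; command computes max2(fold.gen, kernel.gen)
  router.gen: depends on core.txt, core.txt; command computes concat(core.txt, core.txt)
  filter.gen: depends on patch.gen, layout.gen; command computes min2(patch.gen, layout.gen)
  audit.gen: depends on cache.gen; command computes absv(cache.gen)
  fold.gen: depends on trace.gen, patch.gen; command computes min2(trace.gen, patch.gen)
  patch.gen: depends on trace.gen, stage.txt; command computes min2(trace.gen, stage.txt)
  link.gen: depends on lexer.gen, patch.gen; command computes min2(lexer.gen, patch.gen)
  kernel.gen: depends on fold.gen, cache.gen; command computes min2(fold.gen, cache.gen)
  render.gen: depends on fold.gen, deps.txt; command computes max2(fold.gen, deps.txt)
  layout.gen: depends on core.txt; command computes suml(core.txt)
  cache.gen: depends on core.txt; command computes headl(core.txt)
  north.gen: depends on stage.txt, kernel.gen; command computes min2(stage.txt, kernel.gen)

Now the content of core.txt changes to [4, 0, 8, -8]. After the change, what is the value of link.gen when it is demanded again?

First evaluation (everything demanded from the output):
  cache.gen = headl([-1, 4, 1, -8, 4]) = -1
  trace.gen = mul(7, -6) = -42
  patch.gen = min2(-42, -6) = -42
  fold.gen = min2(-42, -42) = -42
  kernel.gen = min2(-42, -1) = -42
  lexer.gen = max2(-42, -42) = -42
  link.gen = min2(-42, -42) = -42

Propagation after the edit:
  cache.gen: runs — core.txt [-1, 4, 1, -8, 4]->[4, 0, 8, -8]; result 4.
  kernel.gen: runs — cache.gen -1->4; result -42 (same value as before).
  lexer.gen: checked — values it read are unchanged (fold.gen unchanged, kernel.gen unchanged); reused cached -42 without running.
  link.gen: checked — values it read are unchanged (lexer.gen unchanged, patch.gen unchanged); reused cached -42 without running.

Key observation: the change is absorbed at kernel.gen — it re-runs but produces the same value, and the output's value is unchanged.

New value of link.gen: -42.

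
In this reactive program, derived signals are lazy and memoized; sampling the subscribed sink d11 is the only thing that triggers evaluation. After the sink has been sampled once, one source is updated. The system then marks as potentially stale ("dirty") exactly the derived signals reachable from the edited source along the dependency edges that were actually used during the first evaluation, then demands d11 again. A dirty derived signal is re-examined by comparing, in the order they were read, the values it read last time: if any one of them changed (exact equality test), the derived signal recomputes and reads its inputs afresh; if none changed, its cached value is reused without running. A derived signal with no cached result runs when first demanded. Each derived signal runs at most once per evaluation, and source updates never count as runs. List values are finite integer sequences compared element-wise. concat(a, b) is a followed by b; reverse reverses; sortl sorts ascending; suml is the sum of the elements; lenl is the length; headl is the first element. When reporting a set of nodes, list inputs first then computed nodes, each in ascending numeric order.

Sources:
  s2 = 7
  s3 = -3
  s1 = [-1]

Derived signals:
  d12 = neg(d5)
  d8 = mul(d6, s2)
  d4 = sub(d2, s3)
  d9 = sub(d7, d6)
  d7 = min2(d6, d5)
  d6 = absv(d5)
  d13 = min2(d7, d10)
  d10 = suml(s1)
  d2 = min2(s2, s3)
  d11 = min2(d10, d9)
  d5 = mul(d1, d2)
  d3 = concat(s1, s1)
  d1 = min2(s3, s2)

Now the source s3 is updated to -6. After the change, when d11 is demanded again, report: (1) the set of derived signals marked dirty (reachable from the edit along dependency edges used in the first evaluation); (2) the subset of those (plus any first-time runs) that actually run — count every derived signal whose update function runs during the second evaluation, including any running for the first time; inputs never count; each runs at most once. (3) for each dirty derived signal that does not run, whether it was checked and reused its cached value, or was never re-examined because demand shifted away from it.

First demand of the output computes:
  d1 = min2(-3, 7) = -3
  d2 = min2(7, -3) = -3
  d5 = mul(-3, -3) = 9
  d6 = absv(9) = 9
  d7 = min2(9, 9) = 9
  d9 = sub(9, 9) = 0
  d10 = suml([-1]) = -1
  d11 = min2(-1, 0) = -1

After the edit, cleaning proceeds:
  d1: a read changed (s3 -3->-6) — executes, giving -6.
  d2: a read changed (s3 -3->-6) — executes, giving -6.
  d5: a read changed (d1 -3->-6; d2 -3->-6) — executes, giving 36.
  d6: a read changed (d5 9->36) — executes, giving 36.
  d7: a read changed (d6 9->36; d5 9->36) — executes, giving 36.
  d9: a read changed (d7 9->36; d6 9->36) — executes, giving 0 — identical to its old value.
  d11: dirty, but its reads are unchanged (d10 unchanged, d9 unchanged); cached -1 stands.

Note the absorption at d9: it re-runs yet its value is the same, leaving the output's value untouched.

The edit dirties: d1, d2, d5, d6, d7, d9, d11.
6 derived signals run: d1, d2, d5, d6, d7, d9.
Cache hits after checking: d11.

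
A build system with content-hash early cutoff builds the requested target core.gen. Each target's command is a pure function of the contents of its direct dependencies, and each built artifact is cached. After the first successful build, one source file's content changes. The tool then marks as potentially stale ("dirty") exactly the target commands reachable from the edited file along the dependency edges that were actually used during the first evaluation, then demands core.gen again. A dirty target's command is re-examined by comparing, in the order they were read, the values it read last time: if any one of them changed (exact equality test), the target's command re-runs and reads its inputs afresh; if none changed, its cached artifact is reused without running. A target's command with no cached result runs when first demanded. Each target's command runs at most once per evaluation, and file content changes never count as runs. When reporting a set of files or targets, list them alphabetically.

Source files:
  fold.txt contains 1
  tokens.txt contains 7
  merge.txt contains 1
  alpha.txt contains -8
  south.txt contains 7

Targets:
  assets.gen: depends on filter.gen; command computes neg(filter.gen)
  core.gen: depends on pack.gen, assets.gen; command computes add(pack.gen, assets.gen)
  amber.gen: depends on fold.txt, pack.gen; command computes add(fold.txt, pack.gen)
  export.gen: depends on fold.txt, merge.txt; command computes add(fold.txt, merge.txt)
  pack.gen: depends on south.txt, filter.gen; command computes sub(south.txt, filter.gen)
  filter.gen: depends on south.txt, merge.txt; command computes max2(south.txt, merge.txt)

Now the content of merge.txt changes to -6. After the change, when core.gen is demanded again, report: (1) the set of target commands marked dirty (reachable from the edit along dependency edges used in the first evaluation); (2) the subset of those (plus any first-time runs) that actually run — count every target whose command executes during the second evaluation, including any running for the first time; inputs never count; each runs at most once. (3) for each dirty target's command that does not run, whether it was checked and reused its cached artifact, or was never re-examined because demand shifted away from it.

Marked dirty: assets.gen, core.gen, filter.gen, pack.gen.
Target commands that run: filter.gen — 1 in total.
Checked but reused from cache: assets.gen, core.gen, pack.gen.
Key observation: the change is absorbed at filter.gen — it re-runs but produces the same value, and the output's value is unchanged.

First evaluation (everything demanded from the output):
  filter.gen = max2(7, 1) = 7
  assets.gen = neg(7) = -7
  pack.gen = sub(7, 7) = 0
  core.gen = add(0, -7) = -7

Propagation after the edit:
  filter.gen: runs — merge.txt 1->-6; result 7 (same value as before).
  assets.gen: checked — values it read are unchanged (filter.gen unchanged); reused cached -7 without running.
  pack.gen: checked — values it read are unchanged (south.txt unchanged, filter.gen unchanged); reused cached 0 without running.
  core.gen: checked — values it read are unchanged (pack.gen unchanged, assets.gen unchanged); reused cached -7 without running.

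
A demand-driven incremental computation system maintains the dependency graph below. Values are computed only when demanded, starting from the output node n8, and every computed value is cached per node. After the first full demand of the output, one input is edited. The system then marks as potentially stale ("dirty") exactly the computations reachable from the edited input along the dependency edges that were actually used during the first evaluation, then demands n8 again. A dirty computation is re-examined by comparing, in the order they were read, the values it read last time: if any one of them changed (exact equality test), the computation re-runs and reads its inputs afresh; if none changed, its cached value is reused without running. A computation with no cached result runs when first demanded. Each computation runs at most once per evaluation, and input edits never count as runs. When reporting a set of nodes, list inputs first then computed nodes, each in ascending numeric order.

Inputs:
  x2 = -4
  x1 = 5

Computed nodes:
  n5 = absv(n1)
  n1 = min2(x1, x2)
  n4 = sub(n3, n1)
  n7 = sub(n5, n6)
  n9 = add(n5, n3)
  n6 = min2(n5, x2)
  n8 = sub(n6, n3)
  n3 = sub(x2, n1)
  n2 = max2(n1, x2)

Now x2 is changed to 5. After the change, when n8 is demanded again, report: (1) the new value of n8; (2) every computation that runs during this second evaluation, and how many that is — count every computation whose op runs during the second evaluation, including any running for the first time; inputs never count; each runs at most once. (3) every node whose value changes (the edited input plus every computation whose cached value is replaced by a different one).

New value of n8: 5.
Computations that run: n1, n3, n5, n6, n8 — 5 in total.
Values that change: x2, n1, n5, n6, n8.

First evaluation (everything demanded from the output):
  n1 = min2(5, -4) = -4
  n3 = sub(-4, -4) = 0
  n5 = absv(-4) = 4
  n6 = min2(4, -4) = -4
  n8 = sub(-4, 0) = -4

Propagation after the edit:
  n1: runs — x2 -4->5; result 5.
  n3: runs — x2 -4->5; n1 -4->5; result 0 (same value as before).
  n5: runs — n1 -4->5; result 5.
  n6: runs — n5 4->5; x2 -4->5; result 5.
  n8: runs — n6 -4->5; result 5.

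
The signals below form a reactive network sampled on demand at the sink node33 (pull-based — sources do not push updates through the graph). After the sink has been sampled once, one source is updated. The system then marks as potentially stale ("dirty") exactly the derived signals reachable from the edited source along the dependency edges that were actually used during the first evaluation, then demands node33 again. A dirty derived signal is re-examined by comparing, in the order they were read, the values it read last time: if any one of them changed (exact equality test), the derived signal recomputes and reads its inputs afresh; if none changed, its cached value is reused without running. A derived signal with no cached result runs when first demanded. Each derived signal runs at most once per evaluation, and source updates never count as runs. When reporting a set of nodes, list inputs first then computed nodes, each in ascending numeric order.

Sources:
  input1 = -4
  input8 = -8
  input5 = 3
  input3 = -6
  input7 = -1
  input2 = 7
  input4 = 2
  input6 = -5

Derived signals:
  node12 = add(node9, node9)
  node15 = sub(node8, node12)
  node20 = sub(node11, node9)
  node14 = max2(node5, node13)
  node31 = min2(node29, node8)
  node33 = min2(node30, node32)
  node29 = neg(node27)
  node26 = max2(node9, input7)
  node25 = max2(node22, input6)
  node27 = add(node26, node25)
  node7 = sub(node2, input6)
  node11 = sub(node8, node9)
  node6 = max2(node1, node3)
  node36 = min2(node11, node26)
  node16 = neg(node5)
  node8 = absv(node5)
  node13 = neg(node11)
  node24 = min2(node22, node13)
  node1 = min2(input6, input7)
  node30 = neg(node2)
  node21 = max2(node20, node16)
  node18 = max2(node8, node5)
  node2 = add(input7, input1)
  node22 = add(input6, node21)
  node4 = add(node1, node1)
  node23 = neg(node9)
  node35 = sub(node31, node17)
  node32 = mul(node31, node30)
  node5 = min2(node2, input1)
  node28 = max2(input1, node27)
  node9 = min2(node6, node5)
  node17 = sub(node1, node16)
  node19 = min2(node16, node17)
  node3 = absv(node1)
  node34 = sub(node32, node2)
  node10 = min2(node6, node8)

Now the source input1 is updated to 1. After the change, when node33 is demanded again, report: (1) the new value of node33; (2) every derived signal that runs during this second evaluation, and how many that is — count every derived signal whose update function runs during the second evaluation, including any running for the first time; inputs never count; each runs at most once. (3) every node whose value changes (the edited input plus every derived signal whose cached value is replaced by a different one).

node33 now evaluates to 0.
Run set: node2, node5, node8, node9, node11, node16, node20, node21, node22, node25, node26, node27, node29, node30, node31, node32, node33 (17 run).
Changed values: input1, node2, node5, node8, node9, node11, node16, node20, node21, node22, node25, node26, node27, node29, node30, node31, node32, node33.

Initial pass — values computed on the first demand:
  node1 = min2(-5, -1) = -5
  node2 = add(-1, -4) = -5
  node3 = absv(-5) = 5
  node5 = min2(-5, -4) = -5
  node6 = max2(-5, 5) = 5
  node8 = absv(-5) = 5
  node9 = min2(5, -5) = -5
  node11 = sub(5, -5) = 10
  node16 = neg(-5) = 5
  node20 = sub(10, -5) = 15
  node21 = max2(15, 5) = 15
  node22 = add(-5, 15) = 10
  node25 = max2(10, -5) = 10
  node26 = max2(-5, -1) = -1
  node27 = add(-1, 10) = 9
  node29 = neg(9) = -9
  node30 = neg(-5) = 5
  node31 = min2(-9, 5) = -9
  node32 = mul(-9, 5) = -45
  node33 = min2(5, -45) = -45

Second demand — change propagation:
  node2: re-runs because input1 -4->1; new result 0.
  node5: re-runs because node2 -5->0; input1 -4->1; new result 0.
  node8: re-runs because node5 -5->0; new result 0.
  node9: re-runs because node5 -5->0; new result 0.
  node11: re-runs because node8 5->0; node9 -5->0; new result 0.
  node16: re-runs because node5 -5->0; new result 0.
  node20: re-runs because node11 10->0; node9 -5->0; new result 0.
  node21: re-runs because node20 15->0; node16 5->0; new result 0.
  node22: re-runs because node21 15->0; new result -5.
  node25: re-runs because node22 10->-5; new result -5.
  node26: re-runs because node9 -5->0; new result 0.
  node27: re-runs because node26 -1->0; node25 10->-5; new result -5.
  node29: re-runs because node27 9->-5; new result 5.
  node30: re-runs because node2 -5->0; new result 0.
  node31: re-runs because node29 -9->5; node8 5->0; new result 0.
  node32: re-runs because node31 -9->0; node30 5->0; new result 0.
  node33: re-runs because node30 5->0; node32 -45->0; new result 0.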